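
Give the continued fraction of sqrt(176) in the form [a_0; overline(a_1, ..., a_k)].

[13; overline(3, 1, 3, 26)]

Write x_i = (sqrt(176) + m_i)/d_i with (m_0, d_0) = (0, 1). a_0 = floor(sqrt(176)) = 13, since 13^2 = 169 <= 176 < 196 = 14^2.
Iterate m_{i+1} = d_i*a_i - m_i, d_{i+1} = (176 - m_{i+1}^2)/d_i, a_{i+1} = floor((a_0 + m_{i+1})/d_{i+1}):
  m_1 = 1*13 - 0 = 13, d_1 = (176 - 13^2)/1 = 7/1 = 7, a_1 = floor((13 + 13)/7) = 3.
  m_2 = 7*3 - 13 = 8, d_2 = (176 - 8^2)/7 = 112/7 = 16, a_2 = floor((13 + 8)/16) = 1.
  m_3 = 16*1 - 8 = 8, d_3 = (176 - 8^2)/16 = 112/16 = 7, a_3 = floor((13 + 8)/7) = 3.
  m_4 = 7*3 - 8 = 13, d_4 = (176 - 13^2)/7 = 7/7 = 1, a_4 = floor((13 + 13)/1) = 26.
  m_5 = 1*26 - 13 = 13, d_5 = (176 - 13^2)/1 = 7/1 = 7: (m_5, d_5) = (m_1, d_1) = (13, 7), so from here the quotients repeat a_1, ..., a_4; the period length is 4.
Hence the expansion of sqrt(176) is a_0 = 13 followed by the repeating block 3, 1, 3, 26 (period 4).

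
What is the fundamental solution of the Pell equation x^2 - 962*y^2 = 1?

First expand sqrt(962) as a continued fraction. With x_i = (sqrt(962) + m_i)/d_i and (m_0, d_0) = (0, 1): a_0 = floor(sqrt(962)) = 31, since 31^2 = 961 <= 962 < 1024 = 32^2.
Iterate m_{i+1} = d_i*a_i - m_i, d_{i+1} = (962 - m_{i+1}^2)/d_i, a_{i+1} = floor((a_0 + m_{i+1})/d_{i+1}):
  m_1 = 1*31 - 0 = 31, d_1 = (962 - 31^2)/1 = 1/1 = 1, a_1 = floor((31 + 31)/1) = 62.
  m_2 = 1*62 - 31 = 31, d_2 = (962 - 31^2)/1 = 1/1 = 1: (m_2, d_2) = (m_1, d_1) = (31, 1), so from here the quotient a_1 repeats; the period length is 1.
So sqrt(962) = [31; (62)] with period length k = 1.
k is odd, so (p_{k-1}, q_{k-1}) only solves x^2 - 962y^2 = -1 and the fundamental solution of x^2 - 962y^2 = 1 is (p_{2k-1}, q_{2k-1}) = (p_1, q_1); compute convergents through index 1, running through the period twice.
Convergents (p_i = a_i*p_{i-1} + p_{i-2}, q_i = a_i*q_{i-1} + q_{i-2} with p_{-2}=0, p_{-1}=1, q_{-2}=1, q_{-1}=0):
  i=0: a_0=31, p_0 = 31*1 + 0 = 31, q_0 = 31*0 + 1 = 1.
  i=1: a_1=62, p_1 = 62*31 + 1 = 1923, q_1 = 62*1 + 0 = 62.
Indeed p_0^2 - 962*q_0^2 = 961 - 962 = -1, not +1.
Check: 1923^2 - 962*62^2 = 3697929 - 3697928 = 1, so (x, y) = (1923, 62) solves the equation, and by the theorem it is the least positive solution.

(x, y) = (1923, 62)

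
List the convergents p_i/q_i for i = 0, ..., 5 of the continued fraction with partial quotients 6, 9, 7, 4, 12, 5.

6/1, 55/9, 391/64, 1619/265, 19819/3244, 100714/16485

Using the convergent recurrence p_i = a_i*p_{i-1} + p_{i-2}, q_i = a_i*q_{i-1} + q_{i-2} with p_{-2}=0, p_{-1}=1, q_{-2}=1, q_{-1}=0:
  i=0: a_0=6, p_0 = 6*1 + 0 = 6, q_0 = 6*0 + 1 = 1.
  i=1: a_1=9, p_1 = 9*6 + 1 = 55, q_1 = 9*1 + 0 = 9.
  i=2: a_2=7, p_2 = 7*55 + 6 = 391, q_2 = 7*9 + 1 = 64.
  i=3: a_3=4, p_3 = 4*391 + 55 = 1619, q_3 = 4*64 + 9 = 265.
  i=4: a_4=12, p_4 = 12*1619 + 391 = 19819, q_4 = 12*265 + 64 = 3244.
  i=5: a_5=5, p_5 = 5*19819 + 1619 = 100714, q_5 = 5*3244 + 265 = 16485.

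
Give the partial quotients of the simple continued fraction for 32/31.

[1; 31]

Run the Euclidean algorithm on 32 and 31; the successive quotients are the partial quotients a_0, a_1, ... (each step inverts the fractional part left over by the previous one):
  32 = 1*31 + 1, so a_0 = 1.
  31 = 31*1 + 0, so a_1 = 31.
The remainder reaches 0 after 2 divisions, so the expansion has 2 partial quotients, read off in order.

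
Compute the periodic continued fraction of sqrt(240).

Write x_i = (sqrt(240) + m_i)/d_i with (m_0, d_0) = (0, 1). a_0 = floor(sqrt(240)) = 15, since 15^2 = 225 <= 240 < 256 = 16^2.
Iterate m_{i+1} = d_i*a_i - m_i, d_{i+1} = (240 - m_{i+1}^2)/d_i, a_{i+1} = floor((a_0 + m_{i+1})/d_{i+1}):
  m_1 = 1*15 - 0 = 15, d_1 = (240 - 15^2)/1 = 15/1 = 15, a_1 = floor((15 + 15)/15) = 2.
  m_2 = 15*2 - 15 = 15, d_2 = (240 - 15^2)/15 = 15/15 = 1, a_2 = floor((15 + 15)/1) = 30.
  m_3 = 1*30 - 15 = 15, d_3 = (240 - 15^2)/1 = 15/1 = 15: (m_3, d_3) = (m_1, d_1) = (15, 15), so from here the quotients repeat a_1, a_2; the period length is 2.
Hence the expansion of sqrt(240) is a_0 = 15 followed by the repeating block 2, 30 (period 2).

[15; (2, 30)]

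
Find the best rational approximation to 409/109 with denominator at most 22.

Expand x = 409/109 as a continued fraction with the Euclidean algorithm:
  409 = 3*109 + 82, so a_0 = 3.
  109 = 1*82 + 27, so a_1 = 1.
  82 = 3*27 + 1, so a_2 = 3.
  27 = 27*1 + 0, so a_3 = 27.
so x = [3; 1, 3, 27].
Convergents (p_i = a_i*p_{i-1} + p_{i-2}, q_i = a_i*q_{i-1} + q_{i-2} with p_{-2}=0, p_{-1}=1, q_{-2}=1, q_{-1}=0), until the denominator exceeds 22:
  i=0: a_0=3, p_0 = 3*1 + 0 = 3, q_0 = 3*0 + 1 = 1.
  i=1: a_1=1, p_1 = 1*3 + 1 = 4, q_1 = 1*1 + 0 = 1.
  i=2: a_2=3, p_2 = 3*4 + 3 = 15, q_2 = 3*1 + 1 = 4.
  i=3: a_3=27, p_3 = 27*15 + 4 = 409, q_3 = 27*4 + 1 = 109.
q_3 = 109 > 22, so the last convergent with denominator <= 22 is p_2/q_2 = 15/4.
The closest fraction with denominator <= 22 is either p_2/q_2 or the intermediate fraction (k*p_2 + p_1)/(k*q_2 + q_1) with the largest k >= 1 whose denominator stays <= 22; these approach x as k grows, and every other convergent or intermediate fraction in range is farther away.
Largest k: floor((22 - q_1)/q_2) = floor((22 - 1)/4) = 5.
That gives (5*15 + 4)/(5*4 + 1) = 79/21.
Compare the errors: |x - 15/4| = |409*4 - 15*109|/(109*4) = 1/436, and |x - 79/21| = |409*21 - 79*109|/(109*21) = 22/2289.
Cross-multiplying, 1*2289 = 2289 < 9592 = 22*436, so 1/436 is smaller: the convergent 15/4 is closer to x than 79/21.

15/4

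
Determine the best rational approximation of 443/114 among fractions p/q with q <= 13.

35/9

Expand x = 443/114 as a continued fraction with the Euclidean algorithm:
  443 = 3*114 + 101, so a_0 = 3.
  114 = 1*101 + 13, so a_1 = 1.
  101 = 7*13 + 10, so a_2 = 7.
  13 = 1*10 + 3, so a_3 = 1.
  10 = 3*3 + 1, so a_4 = 3.
  3 = 3*1 + 0, so a_5 = 3.
so x = [3; 1, 7, 1, 3, 3].
Convergents (p_i = a_i*p_{i-1} + p_{i-2}, q_i = a_i*q_{i-1} + q_{i-2} with p_{-2}=0, p_{-1}=1, q_{-2}=1, q_{-1}=0), until the denominator exceeds 13:
  i=0: a_0=3, p_0 = 3*1 + 0 = 3, q_0 = 3*0 + 1 = 1.
  i=1: a_1=1, p_1 = 1*3 + 1 = 4, q_1 = 1*1 + 0 = 1.
  i=2: a_2=7, p_2 = 7*4 + 3 = 31, q_2 = 7*1 + 1 = 8.
  i=3: a_3=1, p_3 = 1*31 + 4 = 35, q_3 = 1*8 + 1 = 9.
  i=4: a_4=3, p_4 = 3*35 + 31 = 136, q_4 = 3*9 + 8 = 35.
q_4 = 35 > 13, so the last convergent with denominator <= 13 is p_3/q_3 = 35/9.
The closest fraction with denominator <= 13 is either p_3/q_3 or the intermediate fraction (k*p_3 + p_2)/(k*q_3 + q_2) with the largest k >= 1 whose denominator stays <= 13; these approach x as k grows, and every other convergent or intermediate fraction in range is farther away.
Largest k: floor((13 - q_2)/q_3) = floor((13 - 8)/9) = 0.
Since k = 0, no intermediate fraction beyond p_3/q_3 has denominator <= 13, so the convergent 35/9 is the closest (its error is |443*9 - 35*114|/(114*9) = 3/1026).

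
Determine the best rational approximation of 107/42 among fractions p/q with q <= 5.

Expand x = 107/42 as a continued fraction with the Euclidean algorithm:
  107 = 2*42 + 23, so a_0 = 2.
  42 = 1*23 + 19, so a_1 = 1.
  23 = 1*19 + 4, so a_2 = 1.
  19 = 4*4 + 3, so a_3 = 4.
  4 = 1*3 + 1, so a_4 = 1.
  3 = 3*1 + 0, so a_5 = 3.
so x = [2; 1, 1, 4, 1, 3].
Convergents (p_i = a_i*p_{i-1} + p_{i-2}, q_i = a_i*q_{i-1} + q_{i-2} with p_{-2}=0, p_{-1}=1, q_{-2}=1, q_{-1}=0), until the denominator exceeds 5:
  i=0: a_0=2, p_0 = 2*1 + 0 = 2, q_0 = 2*0 + 1 = 1.
  i=1: a_1=1, p_1 = 1*2 + 1 = 3, q_1 = 1*1 + 0 = 1.
  i=2: a_2=1, p_2 = 1*3 + 2 = 5, q_2 = 1*1 + 1 = 2.
  i=3: a_3=4, p_3 = 4*5 + 3 = 23, q_3 = 4*2 + 1 = 9.
q_3 = 9 > 5, so the last convergent with denominator <= 5 is p_2/q_2 = 5/2.
The closest fraction with denominator <= 5 is either p_2/q_2 or the intermediate fraction (k*p_2 + p_1)/(k*q_2 + q_1) with the largest k >= 1 whose denominator stays <= 5; these approach x as k grows, and every other convergent or intermediate fraction in range is farther away.
Largest k: floor((5 - q_1)/q_2) = floor((5 - 1)/2) = 2.
That gives (2*5 + 3)/(2*2 + 1) = 13/5.
Compare the errors: |x - 5/2| = |107*2 - 5*42|/(42*2) = 4/84, and |x - 13/5| = |107*5 - 13*42|/(42*5) = 11/210.
Cross-multiplying, 4*210 = 840 < 924 = 11*84, so 4/84 is smaller: the convergent 5/2 is closer to x than 13/5.

5/2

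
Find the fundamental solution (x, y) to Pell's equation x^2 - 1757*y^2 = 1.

First expand sqrt(1757) as a continued fraction. With x_i = (sqrt(1757) + m_i)/d_i and (m_0, d_0) = (0, 1): a_0 = floor(sqrt(1757)) = 41, since 41^2 = 1681 <= 1757 < 1764 = 42^2.
Iterate m_{i+1} = d_i*a_i - m_i, d_{i+1} = (1757 - m_{i+1}^2)/d_i, a_{i+1} = floor((a_0 + m_{i+1})/d_{i+1}):
  m_1 = 1*41 - 0 = 41, d_1 = (1757 - 41^2)/1 = 76/1 = 76, a_1 = floor((41 + 41)/76) = 1.
  m_2 = 76*1 - 41 = 35, d_2 = (1757 - 35^2)/76 = 532/76 = 7, a_2 = floor((41 + 35)/7) = 10.
  m_3 = 7*10 - 35 = 35, d_3 = (1757 - 35^2)/7 = 532/7 = 76, a_3 = floor((41 + 35)/76) = 1.
  m_4 = 76*1 - 35 = 41, d_4 = (1757 - 41^2)/76 = 76/76 = 1, a_4 = floor((41 + 41)/1) = 82.
  m_5 = 1*82 - 41 = 41, d_5 = (1757 - 41^2)/1 = 76/1 = 76: (m_5, d_5) = (m_1, d_1) = (41, 76), so from here the quotients repeat a_1, ..., a_4; the period length is 4.
So sqrt(1757) = [41; (1, 10, 1, 82)] with period length k = 4.
k is even, so the fundamental solution of x^2 - 1757y^2 = 1 is (p_{k-1}, q_{k-1}) = (p_3, q_3); compute convergents through index 3.
Convergents (p_i = a_i*p_{i-1} + p_{i-2}, q_i = a_i*q_{i-1} + q_{i-2} with p_{-2}=0, p_{-1}=1, q_{-2}=1, q_{-1}=0):
  i=0: a_0=41, p_0 = 41*1 + 0 = 41, q_0 = 41*0 + 1 = 1.
  i=1: a_1=1, p_1 = 1*41 + 1 = 42, q_1 = 1*1 + 0 = 1.
  i=2: a_2=10, p_2 = 10*42 + 41 = 461, q_2 = 10*1 + 1 = 11.
  i=3: a_3=1, p_3 = 1*461 + 42 = 503, q_3 = 1*11 + 1 = 12.
Check: 503^2 - 1757*12^2 = 253009 - 253008 = 1, so (x, y) = (503, 12) solves the equation, and by the theorem it is the least positive solution.

(x, y) = (503, 12)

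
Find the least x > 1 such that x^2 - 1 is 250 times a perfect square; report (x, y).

(x, y) = (39480499, 2496966)

First expand sqrt(250) as a continued fraction. With x_i = (sqrt(250) + m_i)/d_i and (m_0, d_0) = (0, 1): a_0 = floor(sqrt(250)) = 15, since 15^2 = 225 <= 250 < 256 = 16^2.
Iterate m_{i+1} = d_i*a_i - m_i, d_{i+1} = (250 - m_{i+1}^2)/d_i, a_{i+1} = floor((a_0 + m_{i+1})/d_{i+1}):
  m_1 = 1*15 - 0 = 15, d_1 = (250 - 15^2)/1 = 25/1 = 25, a_1 = floor((15 + 15)/25) = 1.
  m_2 = 25*1 - 15 = 10, d_2 = (250 - 10^2)/25 = 150/25 = 6, a_2 = floor((15 + 10)/6) = 4.
  m_3 = 6*4 - 10 = 14, d_3 = (250 - 14^2)/6 = 54/6 = 9, a_3 = floor((15 + 14)/9) = 3.
  m_4 = 9*3 - 14 = 13, d_4 = (250 - 13^2)/9 = 81/9 = 9, a_4 = floor((15 + 13)/9) = 3.
  m_5 = 9*3 - 13 = 14, d_5 = (250 - 14^2)/9 = 54/9 = 6, a_5 = floor((15 + 14)/6) = 4.
  m_6 = 6*4 - 14 = 10, d_6 = (250 - 10^2)/6 = 150/6 = 25, a_6 = floor((15 + 10)/25) = 1.
  m_7 = 25*1 - 10 = 15, d_7 = (250 - 15^2)/25 = 25/25 = 1, a_7 = floor((15 + 15)/1) = 30.
  m_8 = 1*30 - 15 = 15, d_8 = (250 - 15^2)/1 = 25/1 = 25: (m_8, d_8) = (m_1, d_1) = (15, 25), so from here the quotients repeat a_1, ..., a_7; the period length is 7.
So sqrt(250) = [15; (1, 4, 3, 3, 4, 1, 30)] with period length k = 7.
k is odd, so (p_{k-1}, q_{k-1}) only solves x^2 - 250y^2 = -1 and the fundamental solution of x^2 - 250y^2 = 1 is (p_{2k-1}, q_{2k-1}) = (p_13, q_13); compute convergents through index 13, running through the period twice.
Convergents (p_i = a_i*p_{i-1} + p_{i-2}, q_i = a_i*q_{i-1} + q_{i-2} with p_{-2}=0, p_{-1}=1, q_{-2}=1, q_{-1}=0):
  i=0: a_0=15, p_0 = 15*1 + 0 = 15, q_0 = 15*0 + 1 = 1.
  i=1: a_1=1, p_1 = 1*15 + 1 = 16, q_1 = 1*1 + 0 = 1.
  i=2: a_2=4, p_2 = 4*16 + 15 = 79, q_2 = 4*1 + 1 = 5.
  i=3: a_3=3, p_3 = 3*79 + 16 = 253, q_3 = 3*5 + 1 = 16.
  i=4: a_4=3, p_4 = 3*253 + 79 = 838, q_4 = 3*16 + 5 = 53.
  i=5: a_5=4, p_5 = 4*838 + 253 = 3605, q_5 = 4*53 + 16 = 228.
  i=6: a_6=1, p_6 = 1*3605 + 838 = 4443, q_6 = 1*228 + 53 = 281.
  i=7: a_7=30, p_7 = 30*4443 + 3605 = 136895, q_7 = 30*281 + 228 = 8658.
  i=8: a_8=1, p_8 = 1*136895 + 4443 = 141338, q_8 = 1*8658 + 281 = 8939.
  i=9: a_9=4, p_9 = 4*141338 + 136895 = 702247, q_9 = 4*8939 + 8658 = 44414.
  i=10: a_10=3, p_10 = 3*702247 + 141338 = 2248079, q_10 = 3*44414 + 8939 = 142181.
  i=11: a_11=3, p_11 = 3*2248079 + 702247 = 7446484, q_11 = 3*142181 + 44414 = 470957.
  i=12: a_12=4, p_12 = 4*7446484 + 2248079 = 32034015, q_12 = 4*470957 + 142181 = 2026009.
  i=13: a_13=1, p_13 = 1*32034015 + 7446484 = 39480499, q_13 = 1*2026009 + 470957 = 2496966.
Indeed p_6^2 - 250*q_6^2 = 19740249 - 19740250 = -1, not +1.
Check: 39480499^2 - 250*2496966^2 = 1558709801289001 - 1558709801289000 = 1, so (x, y) = (39480499, 2496966) solves the equation, and by the theorem it is the least positive solution.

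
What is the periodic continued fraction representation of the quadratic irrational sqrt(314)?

[17; (1, 2, 1, 1, 2, 1, 34)]

Write x_i = (sqrt(314) + m_i)/d_i with (m_0, d_0) = (0, 1). a_0 = floor(sqrt(314)) = 17, since 17^2 = 289 <= 314 < 324 = 18^2.
Iterate m_{i+1} = d_i*a_i - m_i, d_{i+1} = (314 - m_{i+1}^2)/d_i, a_{i+1} = floor((a_0 + m_{i+1})/d_{i+1}):
  m_1 = 1*17 - 0 = 17, d_1 = (314 - 17^2)/1 = 25/1 = 25, a_1 = floor((17 + 17)/25) = 1.
  m_2 = 25*1 - 17 = 8, d_2 = (314 - 8^2)/25 = 250/25 = 10, a_2 = floor((17 + 8)/10) = 2.
  m_3 = 10*2 - 8 = 12, d_3 = (314 - 12^2)/10 = 170/10 = 17, a_3 = floor((17 + 12)/17) = 1.
  m_4 = 17*1 - 12 = 5, d_4 = (314 - 5^2)/17 = 289/17 = 17, a_4 = floor((17 + 5)/17) = 1.
  m_5 = 17*1 - 5 = 12, d_5 = (314 - 12^2)/17 = 170/17 = 10, a_5 = floor((17 + 12)/10) = 2.
  m_6 = 10*2 - 12 = 8, d_6 = (314 - 8^2)/10 = 250/10 = 25, a_6 = floor((17 + 8)/25) = 1.
  m_7 = 25*1 - 8 = 17, d_7 = (314 - 17^2)/25 = 25/25 = 1, a_7 = floor((17 + 17)/1) = 34.
  m_8 = 1*34 - 17 = 17, d_8 = (314 - 17^2)/1 = 25/1 = 25: (m_8, d_8) = (m_1, d_1) = (17, 25), so from here the quotients repeat a_1, ..., a_7; the period length is 7.
Hence the expansion of sqrt(314) is a_0 = 17 followed by the repeating block 1, 2, 1, 1, 2, 1, 34 (period 7).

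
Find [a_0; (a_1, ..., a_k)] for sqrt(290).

Write x_i = (sqrt(290) + m_i)/d_i with (m_0, d_0) = (0, 1). a_0 = floor(sqrt(290)) = 17, since 17^2 = 289 <= 290 < 324 = 18^2.
Iterate m_{i+1} = d_i*a_i - m_i, d_{i+1} = (290 - m_{i+1}^2)/d_i, a_{i+1} = floor((a_0 + m_{i+1})/d_{i+1}):
  m_1 = 1*17 - 0 = 17, d_1 = (290 - 17^2)/1 = 1/1 = 1, a_1 = floor((17 + 17)/1) = 34.
  m_2 = 1*34 - 17 = 17, d_2 = (290 - 17^2)/1 = 1/1 = 1: (m_2, d_2) = (m_1, d_1) = (17, 1), so from here the quotient a_1 repeats; the period length is 1.
Hence the expansion of sqrt(290) is a_0 = 17 followed by the repeating block 34 (period 1).

[17; (34)]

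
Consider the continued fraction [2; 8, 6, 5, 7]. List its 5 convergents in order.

2/1, 17/8, 104/49, 537/253, 3863/1820

Using the convergent recurrence p_i = a_i*p_{i-1} + p_{i-2}, q_i = a_i*q_{i-1} + q_{i-2} with p_{-2}=0, p_{-1}=1, q_{-2}=1, q_{-1}=0:
  i=0: a_0=2, p_0 = 2*1 + 0 = 2, q_0 = 2*0 + 1 = 1.
  i=1: a_1=8, p_1 = 8*2 + 1 = 17, q_1 = 8*1 + 0 = 8.
  i=2: a_2=6, p_2 = 6*17 + 2 = 104, q_2 = 6*8 + 1 = 49.
  i=3: a_3=5, p_3 = 5*104 + 17 = 537, q_3 = 5*49 + 8 = 253.
  i=4: a_4=7, p_4 = 7*537 + 104 = 3863, q_4 = 7*253 + 49 = 1820.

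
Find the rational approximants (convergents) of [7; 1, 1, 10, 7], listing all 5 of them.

Using the convergent recurrence p_i = a_i*p_{i-1} + p_{i-2}, q_i = a_i*q_{i-1} + q_{i-2} with p_{-2}=0, p_{-1}=1, q_{-2}=1, q_{-1}=0:
  i=0: a_0=7, p_0 = 7*1 + 0 = 7, q_0 = 7*0 + 1 = 1.
  i=1: a_1=1, p_1 = 1*7 + 1 = 8, q_1 = 1*1 + 0 = 1.
  i=2: a_2=1, p_2 = 1*8 + 7 = 15, q_2 = 1*1 + 1 = 2.
  i=3: a_3=10, p_3 = 10*15 + 8 = 158, q_3 = 10*2 + 1 = 21.
  i=4: a_4=7, p_4 = 7*158 + 15 = 1121, q_4 = 7*21 + 2 = 149.

7/1, 8/1, 15/2, 158/21, 1121/149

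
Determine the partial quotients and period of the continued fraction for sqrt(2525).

Write x_i = (sqrt(2525) + m_i)/d_i with (m_0, d_0) = (0, 1). a_0 = floor(sqrt(2525)) = 50, since 50^2 = 2500 <= 2525 < 2601 = 51^2.
Iterate m_{i+1} = d_i*a_i - m_i, d_{i+1} = (2525 - m_{i+1}^2)/d_i, a_{i+1} = floor((a_0 + m_{i+1})/d_{i+1}):
  m_1 = 1*50 - 0 = 50, d_1 = (2525 - 50^2)/1 = 25/1 = 25, a_1 = floor((50 + 50)/25) = 4.
  m_2 = 25*4 - 50 = 50, d_2 = (2525 - 50^2)/25 = 25/25 = 1, a_2 = floor((50 + 50)/1) = 100.
  m_3 = 1*100 - 50 = 50, d_3 = (2525 - 50^2)/1 = 25/1 = 25: (m_3, d_3) = (m_1, d_1) = (50, 25), so from here the quotients repeat a_1, a_2; the period length is 2.
Hence the expansion of sqrt(2525) is a_0 = 50 followed by the repeating block 4, 100 (period 2).

[50; (4, 100)]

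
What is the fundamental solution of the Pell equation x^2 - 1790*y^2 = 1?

(x, y) = (60501, 1430)

First expand sqrt(1790) as a continued fraction. With x_i = (sqrt(1790) + m_i)/d_i and (m_0, d_0) = (0, 1): a_0 = floor(sqrt(1790)) = 42, since 42^2 = 1764 <= 1790 < 1849 = 43^2.
Iterate m_{i+1} = d_i*a_i - m_i, d_{i+1} = (1790 - m_{i+1}^2)/d_i, a_{i+1} = floor((a_0 + m_{i+1})/d_{i+1}):
  m_1 = 1*42 - 0 = 42, d_1 = (1790 - 42^2)/1 = 26/1 = 26, a_1 = floor((42 + 42)/26) = 3.
  m_2 = 26*3 - 42 = 36, d_2 = (1790 - 36^2)/26 = 494/26 = 19, a_2 = floor((42 + 36)/19) = 4.
  m_3 = 19*4 - 36 = 40, d_3 = (1790 - 40^2)/19 = 190/19 = 10, a_3 = floor((42 + 40)/10) = 8.
  m_4 = 10*8 - 40 = 40, d_4 = (1790 - 40^2)/10 = 190/10 = 19, a_4 = floor((42 + 40)/19) = 4.
  m_5 = 19*4 - 40 = 36, d_5 = (1790 - 36^2)/19 = 494/19 = 26, a_5 = floor((42 + 36)/26) = 3.
  m_6 = 26*3 - 36 = 42, d_6 = (1790 - 42^2)/26 = 26/26 = 1, a_6 = floor((42 + 42)/1) = 84.
  m_7 = 1*84 - 42 = 42, d_7 = (1790 - 42^2)/1 = 26/1 = 26: (m_7, d_7) = (m_1, d_1) = (42, 26), so from here the quotients repeat a_1, ..., a_6; the period length is 6.
So sqrt(1790) = [42; (3, 4, 8, 4, 3, 84)] with period length k = 6.
k is even, so the fundamental solution of x^2 - 1790y^2 = 1 is (p_{k-1}, q_{k-1}) = (p_5, q_5); compute convergents through index 5.
Convergents (p_i = a_i*p_{i-1} + p_{i-2}, q_i = a_i*q_{i-1} + q_{i-2} with p_{-2}=0, p_{-1}=1, q_{-2}=1, q_{-1}=0):
  i=0: a_0=42, p_0 = 42*1 + 0 = 42, q_0 = 42*0 + 1 = 1.
  i=1: a_1=3, p_1 = 3*42 + 1 = 127, q_1 = 3*1 + 0 = 3.
  i=2: a_2=4, p_2 = 4*127 + 42 = 550, q_2 = 4*3 + 1 = 13.
  i=3: a_3=8, p_3 = 8*550 + 127 = 4527, q_3 = 8*13 + 3 = 107.
  i=4: a_4=4, p_4 = 4*4527 + 550 = 18658, q_4 = 4*107 + 13 = 441.
  i=5: a_5=3, p_5 = 3*18658 + 4527 = 60501, q_5 = 3*441 + 107 = 1430.
Check: 60501^2 - 1790*1430^2 = 3660371001 - 3660371000 = 1, so (x, y) = (60501, 1430) solves the equation, and by the theorem it is the least positive solution.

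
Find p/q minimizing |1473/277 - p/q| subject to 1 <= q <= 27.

Expand x = 1473/277 as a continued fraction with the Euclidean algorithm:
  1473 = 5*277 + 88, so a_0 = 5.
  277 = 3*88 + 13, so a_1 = 3.
  88 = 6*13 + 10, so a_2 = 6.
  13 = 1*10 + 3, so a_3 = 1.
  10 = 3*3 + 1, so a_4 = 3.
  3 = 3*1 + 0, so a_5 = 3.
so x = [5; 3, 6, 1, 3, 3].
Convergents (p_i = a_i*p_{i-1} + p_{i-2}, q_i = a_i*q_{i-1} + q_{i-2} with p_{-2}=0, p_{-1}=1, q_{-2}=1, q_{-1}=0), until the denominator exceeds 27:
  i=0: a_0=5, p_0 = 5*1 + 0 = 5, q_0 = 5*0 + 1 = 1.
  i=1: a_1=3, p_1 = 3*5 + 1 = 16, q_1 = 3*1 + 0 = 3.
  i=2: a_2=6, p_2 = 6*16 + 5 = 101, q_2 = 6*3 + 1 = 19.
  i=3: a_3=1, p_3 = 1*101 + 16 = 117, q_3 = 1*19 + 3 = 22.
  i=4: a_4=3, p_4 = 3*117 + 101 = 452, q_4 = 3*22 + 19 = 85.
q_4 = 85 > 27, so the last convergent with denominator <= 27 is p_3/q_3 = 117/22.
The closest fraction with denominator <= 27 is either p_3/q_3 or the intermediate fraction (k*p_3 + p_2)/(k*q_3 + q_2) with the largest k >= 1 whose denominator stays <= 27; these approach x as k grows, and every other convergent or intermediate fraction in range is farther away.
Largest k: floor((27 - q_2)/q_3) = floor((27 - 19)/22) = 0.
Since k = 0, no intermediate fraction beyond p_3/q_3 has denominator <= 27, so the convergent 117/22 is the closest (its error is |1473*22 - 117*277|/(277*22) = 3/6094).

117/22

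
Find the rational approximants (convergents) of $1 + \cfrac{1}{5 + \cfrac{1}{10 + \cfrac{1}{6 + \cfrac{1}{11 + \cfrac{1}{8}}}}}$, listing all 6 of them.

Using the convergent recurrence p_i = a_i*p_{i-1} + p_{i-2}, q_i = a_i*q_{i-1} + q_{i-2} with p_{-2}=0, p_{-1}=1, q_{-2}=1, q_{-1}=0:
  i=0: a_0=1, p_0 = 1*1 + 0 = 1, q_0 = 1*0 + 1 = 1.
  i=1: a_1=5, p_1 = 5*1 + 1 = 6, q_1 = 5*1 + 0 = 5.
  i=2: a_2=10, p_2 = 10*6 + 1 = 61, q_2 = 10*5 + 1 = 51.
  i=3: a_3=6, p_3 = 6*61 + 6 = 372, q_3 = 6*51 + 5 = 311.
  i=4: a_4=11, p_4 = 11*372 + 61 = 4153, q_4 = 11*311 + 51 = 3472.
  i=5: a_5=8, p_5 = 8*4153 + 372 = 33596, q_5 = 8*3472 + 311 = 28087.

1/1, 6/5, 61/51, 372/311, 4153/3472, 33596/28087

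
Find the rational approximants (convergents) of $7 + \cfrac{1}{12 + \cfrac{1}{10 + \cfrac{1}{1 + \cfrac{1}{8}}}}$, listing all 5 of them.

Using the convergent recurrence p_i = a_i*p_{i-1} + p_{i-2}, q_i = a_i*q_{i-1} + q_{i-2} with p_{-2}=0, p_{-1}=1, q_{-2}=1, q_{-1}=0:
  i=0: a_0=7, p_0 = 7*1 + 0 = 7, q_0 = 7*0 + 1 = 1.
  i=1: a_1=12, p_1 = 12*7 + 1 = 85, q_1 = 12*1 + 0 = 12.
  i=2: a_2=10, p_2 = 10*85 + 7 = 857, q_2 = 10*12 + 1 = 121.
  i=3: a_3=1, p_3 = 1*857 + 85 = 942, q_3 = 1*121 + 12 = 133.
  i=4: a_4=8, p_4 = 8*942 + 857 = 8393, q_4 = 8*133 + 121 = 1185.

7/1, 85/12, 857/121, 942/133, 8393/1185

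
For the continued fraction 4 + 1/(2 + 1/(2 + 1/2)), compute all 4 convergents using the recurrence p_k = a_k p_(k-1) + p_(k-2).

Using the convergent recurrence p_i = a_i*p_{i-1} + p_{i-2}, q_i = a_i*q_{i-1} + q_{i-2} with p_{-2}=0, p_{-1}=1, q_{-2}=1, q_{-1}=0:
  i=0: a_0=4, p_0 = 4*1 + 0 = 4, q_0 = 4*0 + 1 = 1.
  i=1: a_1=2, p_1 = 2*4 + 1 = 9, q_1 = 2*1 + 0 = 2.
  i=2: a_2=2, p_2 = 2*9 + 4 = 22, q_2 = 2*2 + 1 = 5.
  i=3: a_3=2, p_3 = 2*22 + 9 = 53, q_3 = 2*5 + 2 = 12.

4/1, 9/2, 22/5, 53/12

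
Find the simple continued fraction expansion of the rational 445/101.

Run the Euclidean algorithm on 445 and 101; the successive quotients are the partial quotients a_0, a_1, ... (each step inverts the fractional part left over by the previous one):
  445 = 4*101 + 41, so a_0 = 4.
  101 = 2*41 + 19, so a_1 = 2.
  41 = 2*19 + 3, so a_2 = 2.
  19 = 6*3 + 1, so a_3 = 6.
  3 = 3*1 + 0, so a_4 = 3.
The remainder reaches 0 after 5 divisions, so the expansion has 5 partial quotients, read off in order.

[4; 2, 2, 6, 3]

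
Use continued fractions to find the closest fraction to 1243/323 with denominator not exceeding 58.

127/33

Expand x = 1243/323 as a continued fraction with the Euclidean algorithm:
  1243 = 3*323 + 274, so a_0 = 3.
  323 = 1*274 + 49, so a_1 = 1.
  274 = 5*49 + 29, so a_2 = 5.
  49 = 1*29 + 20, so a_3 = 1.
  29 = 1*20 + 9, so a_4 = 1.
  20 = 2*9 + 2, so a_5 = 2.
  9 = 4*2 + 1, so a_6 = 4.
  2 = 2*1 + 0, so a_7 = 2.
so x = [3; 1, 5, 1, 1, 2, 4, 2].
Convergents (p_i = a_i*p_{i-1} + p_{i-2}, q_i = a_i*q_{i-1} + q_{i-2} with p_{-2}=0, p_{-1}=1, q_{-2}=1, q_{-1}=0), until the denominator exceeds 58:
  i=0: a_0=3, p_0 = 3*1 + 0 = 3, q_0 = 3*0 + 1 = 1.
  i=1: a_1=1, p_1 = 1*3 + 1 = 4, q_1 = 1*1 + 0 = 1.
  i=2: a_2=5, p_2 = 5*4 + 3 = 23, q_2 = 5*1 + 1 = 6.
  i=3: a_3=1, p_3 = 1*23 + 4 = 27, q_3 = 1*6 + 1 = 7.
  i=4: a_4=1, p_4 = 1*27 + 23 = 50, q_4 = 1*7 + 6 = 13.
  i=5: a_5=2, p_5 = 2*50 + 27 = 127, q_5 = 2*13 + 7 = 33.
  i=6: a_6=4, p_6 = 4*127 + 50 = 558, q_6 = 4*33 + 13 = 145.
q_6 = 145 > 58, so the last convergent with denominator <= 58 is p_5/q_5 = 127/33.
The closest fraction with denominator <= 58 is either p_5/q_5 or the intermediate fraction (k*p_5 + p_4)/(k*q_5 + q_4) with the largest k >= 1 whose denominator stays <= 58; these approach x as k grows, and every other convergent or intermediate fraction in range is farther away.
Largest k: floor((58 - q_4)/q_5) = floor((58 - 13)/33) = 1.
That gives (1*127 + 50)/(1*33 + 13) = 177/46.
Compare the errors: |x - 127/33| = |1243*33 - 127*323|/(323*33) = 2/10659, and |x - 177/46| = |1243*46 - 177*323|/(323*46) = 7/14858.
Cross-multiplying, 2*14858 = 29716 < 74613 = 7*10659, so 2/10659 is smaller: the convergent 127/33 is closer to x than 177/46.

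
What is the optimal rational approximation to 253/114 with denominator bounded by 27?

51/23

Expand x = 253/114 as a continued fraction with the Euclidean algorithm:
  253 = 2*114 + 25, so a_0 = 2.
  114 = 4*25 + 14, so a_1 = 4.
  25 = 1*14 + 11, so a_2 = 1.
  14 = 1*11 + 3, so a_3 = 1.
  11 = 3*3 + 2, so a_4 = 3.
  3 = 1*2 + 1, so a_5 = 1.
  2 = 2*1 + 0, so a_6 = 2.
so x = [2; 4, 1, 1, 3, 1, 2].
Convergents (p_i = a_i*p_{i-1} + p_{i-2}, q_i = a_i*q_{i-1} + q_{i-2} with p_{-2}=0, p_{-1}=1, q_{-2}=1, q_{-1}=0), until the denominator exceeds 27:
  i=0: a_0=2, p_0 = 2*1 + 0 = 2, q_0 = 2*0 + 1 = 1.
  i=1: a_1=4, p_1 = 4*2 + 1 = 9, q_1 = 4*1 + 0 = 4.
  i=2: a_2=1, p_2 = 1*9 + 2 = 11, q_2 = 1*4 + 1 = 5.
  i=3: a_3=1, p_3 = 1*11 + 9 = 20, q_3 = 1*5 + 4 = 9.
  i=4: a_4=3, p_4 = 3*20 + 11 = 71, q_4 = 3*9 + 5 = 32.
q_4 = 32 > 27, so the last convergent with denominator <= 27 is p_3/q_3 = 20/9.
The closest fraction with denominator <= 27 is either p_3/q_3 or the intermediate fraction (k*p_3 + p_2)/(k*q_3 + q_2) with the largest k >= 1 whose denominator stays <= 27; these approach x as k grows, and every other convergent or intermediate fraction in range is farther away.
Largest k: floor((27 - q_2)/q_3) = floor((27 - 5)/9) = 2.
That gives (2*20 + 11)/(2*9 + 5) = 51/23.
Compare the errors: |x - 20/9| = |253*9 - 20*114|/(114*9) = 3/1026, and |x - 51/23| = |253*23 - 51*114|/(114*23) = 5/2622.
Cross-multiplying, 5*1026 = 5130 < 7866 = 3*2622, so 5/2622 is smaller: the intermediate fraction 51/23 is closer to x than 20/9.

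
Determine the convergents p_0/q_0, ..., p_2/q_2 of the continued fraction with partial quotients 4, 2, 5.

Using the convergent recurrence p_i = a_i*p_{i-1} + p_{i-2}, q_i = a_i*q_{i-1} + q_{i-2} with p_{-2}=0, p_{-1}=1, q_{-2}=1, q_{-1}=0:
  i=0: a_0=4, p_0 = 4*1 + 0 = 4, q_0 = 4*0 + 1 = 1.
  i=1: a_1=2, p_1 = 2*4 + 1 = 9, q_1 = 2*1 + 0 = 2.
  i=2: a_2=5, p_2 = 5*9 + 4 = 49, q_2 = 5*2 + 1 = 11.

4/1, 9/2, 49/11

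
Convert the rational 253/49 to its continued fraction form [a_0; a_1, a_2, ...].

[5; 6, 8]

Run the Euclidean algorithm on 253 and 49; the successive quotients are the partial quotients a_0, a_1, ... (each step inverts the fractional part left over by the previous one):
  253 = 5*49 + 8, so a_0 = 5.
  49 = 6*8 + 1, so a_1 = 6.
  8 = 8*1 + 0, so a_2 = 8.
The remainder reaches 0 after 3 divisions, so the expansion has 3 partial quotients, read off in order.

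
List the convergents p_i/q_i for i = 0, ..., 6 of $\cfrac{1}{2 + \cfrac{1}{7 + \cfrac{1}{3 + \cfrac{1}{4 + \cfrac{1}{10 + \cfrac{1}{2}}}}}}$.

0/1, 1/2, 7/15, 22/47, 95/203, 972/2077, 2039/4357

Using the convergent recurrence p_i = a_i*p_{i-1} + p_{i-2}, q_i = a_i*q_{i-1} + q_{i-2} with p_{-2}=0, p_{-1}=1, q_{-2}=1, q_{-1}=0:
  i=0: a_0=0, p_0 = 0*1 + 0 = 0, q_0 = 0*0 + 1 = 1.
  i=1: a_1=2, p_1 = 2*0 + 1 = 1, q_1 = 2*1 + 0 = 2.
  i=2: a_2=7, p_2 = 7*1 + 0 = 7, q_2 = 7*2 + 1 = 15.
  i=3: a_3=3, p_3 = 3*7 + 1 = 22, q_3 = 3*15 + 2 = 47.
  i=4: a_4=4, p_4 = 4*22 + 7 = 95, q_4 = 4*47 + 15 = 203.
  i=5: a_5=10, p_5 = 10*95 + 22 = 972, q_5 = 10*203 + 47 = 2077.
  i=6: a_6=2, p_6 = 2*972 + 95 = 2039, q_6 = 2*2077 + 203 = 4357.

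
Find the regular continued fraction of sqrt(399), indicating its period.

[19; (1, 38)]

Write x_i = (sqrt(399) + m_i)/d_i with (m_0, d_0) = (0, 1). a_0 = floor(sqrt(399)) = 19, since 19^2 = 361 <= 399 < 400 = 20^2.
Iterate m_{i+1} = d_i*a_i - m_i, d_{i+1} = (399 - m_{i+1}^2)/d_i, a_{i+1} = floor((a_0 + m_{i+1})/d_{i+1}):
  m_1 = 1*19 - 0 = 19, d_1 = (399 - 19^2)/1 = 38/1 = 38, a_1 = floor((19 + 19)/38) = 1.
  m_2 = 38*1 - 19 = 19, d_2 = (399 - 19^2)/38 = 38/38 = 1, a_2 = floor((19 + 19)/1) = 38.
  m_3 = 1*38 - 19 = 19, d_3 = (399 - 19^2)/1 = 38/1 = 38: (m_3, d_3) = (m_1, d_1) = (19, 38), so from here the quotients repeat a_1, a_2; the period length is 2.
Hence the expansion of sqrt(399) is a_0 = 19 followed by the repeating block 1, 38 (period 2).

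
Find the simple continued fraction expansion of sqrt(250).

[15; (1, 4, 3, 3, 4, 1, 30)]

Write x_i = (sqrt(250) + m_i)/d_i with (m_0, d_0) = (0, 1). a_0 = floor(sqrt(250)) = 15, since 15^2 = 225 <= 250 < 256 = 16^2.
Iterate m_{i+1} = d_i*a_i - m_i, d_{i+1} = (250 - m_{i+1}^2)/d_i, a_{i+1} = floor((a_0 + m_{i+1})/d_{i+1}):
  m_1 = 1*15 - 0 = 15, d_1 = (250 - 15^2)/1 = 25/1 = 25, a_1 = floor((15 + 15)/25) = 1.
  m_2 = 25*1 - 15 = 10, d_2 = (250 - 10^2)/25 = 150/25 = 6, a_2 = floor((15 + 10)/6) = 4.
  m_3 = 6*4 - 10 = 14, d_3 = (250 - 14^2)/6 = 54/6 = 9, a_3 = floor((15 + 14)/9) = 3.
  m_4 = 9*3 - 14 = 13, d_4 = (250 - 13^2)/9 = 81/9 = 9, a_4 = floor((15 + 13)/9) = 3.
  m_5 = 9*3 - 13 = 14, d_5 = (250 - 14^2)/9 = 54/9 = 6, a_5 = floor((15 + 14)/6) = 4.
  m_6 = 6*4 - 14 = 10, d_6 = (250 - 10^2)/6 = 150/6 = 25, a_6 = floor((15 + 10)/25) = 1.
  m_7 = 25*1 - 10 = 15, d_7 = (250 - 15^2)/25 = 25/25 = 1, a_7 = floor((15 + 15)/1) = 30.
  m_8 = 1*30 - 15 = 15, d_8 = (250 - 15^2)/1 = 25/1 = 25: (m_8, d_8) = (m_1, d_1) = (15, 25), so from here the quotients repeat a_1, ..., a_7; the period length is 7.
Hence the expansion of sqrt(250) is a_0 = 15 followed by the repeating block 1, 4, 3, 3, 4, 1, 30 (period 7).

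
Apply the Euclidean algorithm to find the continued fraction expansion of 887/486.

Run the Euclidean algorithm on 887 and 486; the successive quotients are the partial quotients a_0, a_1, ... (each step inverts the fractional part left over by the previous one):
  887 = 1*486 + 401, so a_0 = 1.
  486 = 1*401 + 85, so a_1 = 1.
  401 = 4*85 + 61, so a_2 = 4.
  85 = 1*61 + 24, so a_3 = 1.
  61 = 2*24 + 13, so a_4 = 2.
  24 = 1*13 + 11, so a_5 = 1.
  13 = 1*11 + 2, so a_6 = 1.
  11 = 5*2 + 1, so a_7 = 5.
  2 = 2*1 + 0, so a_8 = 2.
The remainder reaches 0 after 9 divisions, so the expansion has 9 partial quotients, read off in order.

[1; 1, 4, 1, 2, 1, 1, 5, 2]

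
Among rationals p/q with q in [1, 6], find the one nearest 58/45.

5/4

Expand x = 58/45 as a continued fraction with the Euclidean algorithm:
  58 = 1*45 + 13, so a_0 = 1.
  45 = 3*13 + 6, so a_1 = 3.
  13 = 2*6 + 1, so a_2 = 2.
  6 = 6*1 + 0, so a_3 = 6.
so x = [1; 3, 2, 6].
Convergents (p_i = a_i*p_{i-1} + p_{i-2}, q_i = a_i*q_{i-1} + q_{i-2} with p_{-2}=0, p_{-1}=1, q_{-2}=1, q_{-1}=0), until the denominator exceeds 6:
  i=0: a_0=1, p_0 = 1*1 + 0 = 1, q_0 = 1*0 + 1 = 1.
  i=1: a_1=3, p_1 = 3*1 + 1 = 4, q_1 = 3*1 + 0 = 3.
  i=2: a_2=2, p_2 = 2*4 + 1 = 9, q_2 = 2*3 + 1 = 7.
q_2 = 7 > 6, so the last convergent with denominator <= 6 is p_1/q_1 = 4/3.
The closest fraction with denominator <= 6 is either p_1/q_1 or the intermediate fraction (k*p_1 + p_0)/(k*q_1 + q_0) with the largest k >= 1 whose denominator stays <= 6; these approach x as k grows, and every other convergent or intermediate fraction in range is farther away.
Largest k: floor((6 - q_0)/q_1) = floor((6 - 1)/3) = 1.
That gives (1*4 + 1)/(1*3 + 1) = 5/4.
Compare the errors: |x - 4/3| = |58*3 - 4*45|/(45*3) = 6/135, and |x - 5/4| = |58*4 - 5*45|/(45*4) = 7/180.
Cross-multiplying, 7*135 = 945 < 1080 = 6*180, so 7/180 is smaller: the intermediate fraction 5/4 is closer to x than 4/3.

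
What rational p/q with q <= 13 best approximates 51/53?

Expand x = 51/53 as a continued fraction with the Euclidean algorithm:
  51 = 0*53 + 51, so a_0 = 0.
  53 = 1*51 + 2, so a_1 = 1.
  51 = 25*2 + 1, so a_2 = 25.
  2 = 2*1 + 0, so a_3 = 2.
so x = [0; 1, 25, 2].
Convergents (p_i = a_i*p_{i-1} + p_{i-2}, q_i = a_i*q_{i-1} + q_{i-2} with p_{-2}=0, p_{-1}=1, q_{-2}=1, q_{-1}=0), until the denominator exceeds 13:
  i=0: a_0=0, p_0 = 0*1 + 0 = 0, q_0 = 0*0 + 1 = 1.
  i=1: a_1=1, p_1 = 1*0 + 1 = 1, q_1 = 1*1 + 0 = 1.
  i=2: a_2=25, p_2 = 25*1 + 0 = 25, q_2 = 25*1 + 1 = 26.
q_2 = 26 > 13, so the last convergent with denominator <= 13 is p_1/q_1 = 1/1.
The closest fraction with denominator <= 13 is either p_1/q_1 or the intermediate fraction (k*p_1 + p_0)/(k*q_1 + q_0) with the largest k >= 1 whose denominator stays <= 13; these approach x as k grows, and every other convergent or intermediate fraction in range is farther away.
Largest k: floor((13 - q_0)/q_1) = floor((13 - 1)/1) = 12.
That gives (12*1 + 0)/(12*1 + 1) = 12/13.
Compare the errors: |x - 1/1| = |51*1 - 1*53|/(53*1) = 2/53, and |x - 12/13| = |51*13 - 12*53|/(53*13) = 27/689.
Cross-multiplying, 2*689 = 1378 < 1431 = 27*53, so 2/53 is smaller: the convergent 1/1 is closer to x than 12/13.

1/1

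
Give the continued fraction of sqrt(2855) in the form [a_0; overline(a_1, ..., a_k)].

[53; overline(2, 3, 5, 2, 1, 20, 1, 2, 5, 3, 2, 106)]

Write x_i = (sqrt(2855) + m_i)/d_i with (m_0, d_0) = (0, 1). a_0 = floor(sqrt(2855)) = 53, since 53^2 = 2809 <= 2855 < 2916 = 54^2.
Iterate m_{i+1} = d_i*a_i - m_i, d_{i+1} = (2855 - m_{i+1}^2)/d_i, a_{i+1} = floor((a_0 + m_{i+1})/d_{i+1}):
  m_1 = 1*53 - 0 = 53, d_1 = (2855 - 53^2)/1 = 46/1 = 46, a_1 = floor((53 + 53)/46) = 2.
  m_2 = 46*2 - 53 = 39, d_2 = (2855 - 39^2)/46 = 1334/46 = 29, a_2 = floor((53 + 39)/29) = 3.
  m_3 = 29*3 - 39 = 48, d_3 = (2855 - 48^2)/29 = 551/29 = 19, a_3 = floor((53 + 48)/19) = 5.
  m_4 = 19*5 - 48 = 47, d_4 = (2855 - 47^2)/19 = 646/19 = 34, a_4 = floor((53 + 47)/34) = 2.
  m_5 = 34*2 - 47 = 21, d_5 = (2855 - 21^2)/34 = 2414/34 = 71, a_5 = floor((53 + 21)/71) = 1.
  m_6 = 71*1 - 21 = 50, d_6 = (2855 - 50^2)/71 = 355/71 = 5, a_6 = floor((53 + 50)/5) = 20.
  m_7 = 5*20 - 50 = 50, d_7 = (2855 - 50^2)/5 = 355/5 = 71, a_7 = floor((53 + 50)/71) = 1.
  m_8 = 71*1 - 50 = 21, d_8 = (2855 - 21^2)/71 = 2414/71 = 34, a_8 = floor((53 + 21)/34) = 2.
  m_9 = 34*2 - 21 = 47, d_9 = (2855 - 47^2)/34 = 646/34 = 19, a_9 = floor((53 + 47)/19) = 5.
  m_10 = 19*5 - 47 = 48, d_10 = (2855 - 48^2)/19 = 551/19 = 29, a_10 = floor((53 + 48)/29) = 3.
  m_11 = 29*3 - 48 = 39, d_11 = (2855 - 39^2)/29 = 1334/29 = 46, a_11 = floor((53 + 39)/46) = 2.
  m_12 = 46*2 - 39 = 53, d_12 = (2855 - 53^2)/46 = 46/46 = 1, a_12 = floor((53 + 53)/1) = 106.
  m_13 = 1*106 - 53 = 53, d_13 = (2855 - 53^2)/1 = 46/1 = 46: (m_13, d_13) = (m_1, d_1) = (53, 46), so from here the quotients repeat a_1, ..., a_12; the period length is 12.
Hence the expansion of sqrt(2855) is a_0 = 53 followed by the repeating block 2, 3, 5, 2, 1, 20, 1, 2, 5, 3, 2, 106 (period 12).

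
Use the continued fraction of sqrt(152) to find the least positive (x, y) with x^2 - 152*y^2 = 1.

(x, y) = (37, 3)

First expand sqrt(152) as a continued fraction. With x_i = (sqrt(152) + m_i)/d_i and (m_0, d_0) = (0, 1): a_0 = floor(sqrt(152)) = 12, since 12^2 = 144 <= 152 < 169 = 13^2.
Iterate m_{i+1} = d_i*a_i - m_i, d_{i+1} = (152 - m_{i+1}^2)/d_i, a_{i+1} = floor((a_0 + m_{i+1})/d_{i+1}):
  m_1 = 1*12 - 0 = 12, d_1 = (152 - 12^2)/1 = 8/1 = 8, a_1 = floor((12 + 12)/8) = 3.
  m_2 = 8*3 - 12 = 12, d_2 = (152 - 12^2)/8 = 8/8 = 1, a_2 = floor((12 + 12)/1) = 24.
  m_3 = 1*24 - 12 = 12, d_3 = (152 - 12^2)/1 = 8/1 = 8: (m_3, d_3) = (m_1, d_1) = (12, 8), so from here the quotients repeat a_1, a_2; the period length is 2.
So sqrt(152) = [12; (3, 24)] with period length k = 2.
k is even, so the fundamental solution of x^2 - 152y^2 = 1 is (p_{k-1}, q_{k-1}) = (p_1, q_1); compute convergents through index 1.
Convergents (p_i = a_i*p_{i-1} + p_{i-2}, q_i = a_i*q_{i-1} + q_{i-2} with p_{-2}=0, p_{-1}=1, q_{-2}=1, q_{-1}=0):
  i=0: a_0=12, p_0 = 12*1 + 0 = 12, q_0 = 12*0 + 1 = 1.
  i=1: a_1=3, p_1 = 3*12 + 1 = 37, q_1 = 3*1 + 0 = 3.
Check: 37^2 - 152*3^2 = 1369 - 1368 = 1, so (x, y) = (37, 3) solves the equation, and by the theorem it is the least positive solution.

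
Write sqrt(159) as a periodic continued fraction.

[12; (1, 1, 1, 1, 3, 1, 1, 1, 1, 24)]

Write x_i = (sqrt(159) + m_i)/d_i with (m_0, d_0) = (0, 1). a_0 = floor(sqrt(159)) = 12, since 12^2 = 144 <= 159 < 169 = 13^2.
Iterate m_{i+1} = d_i*a_i - m_i, d_{i+1} = (159 - m_{i+1}^2)/d_i, a_{i+1} = floor((a_0 + m_{i+1})/d_{i+1}):
  m_1 = 1*12 - 0 = 12, d_1 = (159 - 12^2)/1 = 15/1 = 15, a_1 = floor((12 + 12)/15) = 1.
  m_2 = 15*1 - 12 = 3, d_2 = (159 - 3^2)/15 = 150/15 = 10, a_2 = floor((12 + 3)/10) = 1.
  m_3 = 10*1 - 3 = 7, d_3 = (159 - 7^2)/10 = 110/10 = 11, a_3 = floor((12 + 7)/11) = 1.
  m_4 = 11*1 - 7 = 4, d_4 = (159 - 4^2)/11 = 143/11 = 13, a_4 = floor((12 + 4)/13) = 1.
  m_5 = 13*1 - 4 = 9, d_5 = (159 - 9^2)/13 = 78/13 = 6, a_5 = floor((12 + 9)/6) = 3.
  m_6 = 6*3 - 9 = 9, d_6 = (159 - 9^2)/6 = 78/6 = 13, a_6 = floor((12 + 9)/13) = 1.
  m_7 = 13*1 - 9 = 4, d_7 = (159 - 4^2)/13 = 143/13 = 11, a_7 = floor((12 + 4)/11) = 1.
  m_8 = 11*1 - 4 = 7, d_8 = (159 - 7^2)/11 = 110/11 = 10, a_8 = floor((12 + 7)/10) = 1.
  m_9 = 10*1 - 7 = 3, d_9 = (159 - 3^2)/10 = 150/10 = 15, a_9 = floor((12 + 3)/15) = 1.
  m_10 = 15*1 - 3 = 12, d_10 = (159 - 12^2)/15 = 15/15 = 1, a_10 = floor((12 + 12)/1) = 24.
  m_11 = 1*24 - 12 = 12, d_11 = (159 - 12^2)/1 = 15/1 = 15: (m_11, d_11) = (m_1, d_1) = (12, 15), so from here the quotients repeat a_1, ..., a_10; the period length is 10.
Hence the expansion of sqrt(159) is a_0 = 12 followed by the repeating block 1, 1, 1, 1, 3, 1, 1, 1, 1, 24 (period 10).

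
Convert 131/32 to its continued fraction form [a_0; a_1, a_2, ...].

[4; 10, 1, 2]

Run the Euclidean algorithm on 131 and 32; the successive quotients are the partial quotients a_0, a_1, ... (each step inverts the fractional part left over by the previous one):
  131 = 4*32 + 3, so a_0 = 4.
  32 = 10*3 + 2, so a_1 = 10.
  3 = 1*2 + 1, so a_2 = 1.
  2 = 2*1 + 0, so a_3 = 2.
The remainder reaches 0 after 4 divisions, so the expansion has 4 partial quotients, read off in order.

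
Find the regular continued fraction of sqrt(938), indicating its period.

Write x_i = (sqrt(938) + m_i)/d_i with (m_0, d_0) = (0, 1). a_0 = floor(sqrt(938)) = 30, since 30^2 = 900 <= 938 < 961 = 31^2.
Iterate m_{i+1} = d_i*a_i - m_i, d_{i+1} = (938 - m_{i+1}^2)/d_i, a_{i+1} = floor((a_0 + m_{i+1})/d_{i+1}):
  m_1 = 1*30 - 0 = 30, d_1 = (938 - 30^2)/1 = 38/1 = 38, a_1 = floor((30 + 30)/38) = 1.
  m_2 = 38*1 - 30 = 8, d_2 = (938 - 8^2)/38 = 874/38 = 23, a_2 = floor((30 + 8)/23) = 1.
  m_3 = 23*1 - 8 = 15, d_3 = (938 - 15^2)/23 = 713/23 = 31, a_3 = floor((30 + 15)/31) = 1.
  m_4 = 31*1 - 15 = 16, d_4 = (938 - 16^2)/31 = 682/31 = 22, a_4 = floor((30 + 16)/22) = 2.
  m_5 = 22*2 - 16 = 28, d_5 = (938 - 28^2)/22 = 154/22 = 7, a_5 = floor((30 + 28)/7) = 8.
  m_6 = 7*8 - 28 = 28, d_6 = (938 - 28^2)/7 = 154/7 = 22, a_6 = floor((30 + 28)/22) = 2.
  m_7 = 22*2 - 28 = 16, d_7 = (938 - 16^2)/22 = 682/22 = 31, a_7 = floor((30 + 16)/31) = 1.
  m_8 = 31*1 - 16 = 15, d_8 = (938 - 15^2)/31 = 713/31 = 23, a_8 = floor((30 + 15)/23) = 1.
  m_9 = 23*1 - 15 = 8, d_9 = (938 - 8^2)/23 = 874/23 = 38, a_9 = floor((30 + 8)/38) = 1.
  m_10 = 38*1 - 8 = 30, d_10 = (938 - 30^2)/38 = 38/38 = 1, a_10 = floor((30 + 30)/1) = 60.
  m_11 = 1*60 - 30 = 30, d_11 = (938 - 30^2)/1 = 38/1 = 38: (m_11, d_11) = (m_1, d_1) = (30, 38), so from here the quotients repeat a_1, ..., a_10; the period length is 10.
Hence the expansion of sqrt(938) is a_0 = 30 followed by the repeating block 1, 1, 1, 2, 8, 2, 1, 1, 1, 60 (period 10).

[30; (1, 1, 1, 2, 8, 2, 1, 1, 1, 60)]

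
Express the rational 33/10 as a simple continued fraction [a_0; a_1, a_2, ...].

Run the Euclidean algorithm on 33 and 10; the successive quotients are the partial quotients a_0, a_1, ... (each step inverts the fractional part left over by the previous one):
  33 = 3*10 + 3, so a_0 = 3.
  10 = 3*3 + 1, so a_1 = 3.
  3 = 3*1 + 0, so a_2 = 3.
The remainder reaches 0 after 3 divisions, so the expansion has 3 partial quotients, read off in order.

[3; 3, 3]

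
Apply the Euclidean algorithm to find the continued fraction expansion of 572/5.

[114; 2, 2]

Run the Euclidean algorithm on 572 and 5; the successive quotients are the partial quotients a_0, a_1, ... (each step inverts the fractional part left over by the previous one):
  572 = 114*5 + 2, so a_0 = 114.
  5 = 2*2 + 1, so a_1 = 2.
  2 = 2*1 + 0, so a_2 = 2.
The remainder reaches 0 after 3 divisions, so the expansion has 3 partial quotients, read off in order.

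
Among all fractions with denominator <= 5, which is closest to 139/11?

38/3

Expand x = 139/11 as a continued fraction with the Euclidean algorithm:
  139 = 12*11 + 7, so a_0 = 12.
  11 = 1*7 + 4, so a_1 = 1.
  7 = 1*4 + 3, so a_2 = 1.
  4 = 1*3 + 1, so a_3 = 1.
  3 = 3*1 + 0, so a_4 = 3.
so x = [12; 1, 1, 1, 3].
Convergents (p_i = a_i*p_{i-1} + p_{i-2}, q_i = a_i*q_{i-1} + q_{i-2} with p_{-2}=0, p_{-1}=1, q_{-2}=1, q_{-1}=0), until the denominator exceeds 5:
  i=0: a_0=12, p_0 = 12*1 + 0 = 12, q_0 = 12*0 + 1 = 1.
  i=1: a_1=1, p_1 = 1*12 + 1 = 13, q_1 = 1*1 + 0 = 1.
  i=2: a_2=1, p_2 = 1*13 + 12 = 25, q_2 = 1*1 + 1 = 2.
  i=3: a_3=1, p_3 = 1*25 + 13 = 38, q_3 = 1*2 + 1 = 3.
  i=4: a_4=3, p_4 = 3*38 + 25 = 139, q_4 = 3*3 + 2 = 11.
q_4 = 11 > 5, so the last convergent with denominator <= 5 is p_3/q_3 = 38/3.
The closest fraction with denominator <= 5 is either p_3/q_3 or the intermediate fraction (k*p_3 + p_2)/(k*q_3 + q_2) with the largest k >= 1 whose denominator stays <= 5; these approach x as k grows, and every other convergent or intermediate fraction in range is farther away.
Largest k: floor((5 - q_2)/q_3) = floor((5 - 2)/3) = 1.
That gives (1*38 + 25)/(1*3 + 2) = 63/5.
Compare the errors: |x - 38/3| = |139*3 - 38*11|/(11*3) = 1/33, and |x - 63/5| = |139*5 - 63*11|/(11*5) = 2/55.
Cross-multiplying, 1*55 = 55 < 66 = 2*33, so 1/33 is smaller: the convergent 38/3 is closer to x than 63/5.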